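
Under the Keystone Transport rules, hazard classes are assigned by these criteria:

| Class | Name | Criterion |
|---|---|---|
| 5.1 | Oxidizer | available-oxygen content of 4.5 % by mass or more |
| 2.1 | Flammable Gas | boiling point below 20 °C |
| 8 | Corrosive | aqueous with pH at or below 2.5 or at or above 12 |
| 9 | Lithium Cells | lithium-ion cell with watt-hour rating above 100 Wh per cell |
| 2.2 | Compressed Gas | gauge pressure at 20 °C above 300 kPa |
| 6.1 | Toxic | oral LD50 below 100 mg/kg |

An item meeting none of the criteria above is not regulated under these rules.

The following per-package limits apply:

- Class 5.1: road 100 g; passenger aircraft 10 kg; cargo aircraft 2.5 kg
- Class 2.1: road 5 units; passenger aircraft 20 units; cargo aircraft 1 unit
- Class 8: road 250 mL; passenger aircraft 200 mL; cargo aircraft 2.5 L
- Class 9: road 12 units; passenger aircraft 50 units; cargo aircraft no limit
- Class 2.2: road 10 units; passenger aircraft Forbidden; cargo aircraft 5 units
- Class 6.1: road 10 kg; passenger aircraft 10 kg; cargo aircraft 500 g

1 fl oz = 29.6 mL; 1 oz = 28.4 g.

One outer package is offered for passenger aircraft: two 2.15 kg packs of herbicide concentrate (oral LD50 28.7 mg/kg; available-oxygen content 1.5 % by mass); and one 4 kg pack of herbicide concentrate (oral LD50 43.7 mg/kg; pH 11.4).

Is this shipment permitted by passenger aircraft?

Yes

With oral LD50 28.7 mg/kg (< 100 mg/kg), the herbicide concentrate falls in Class 6.1.
Oral LD50 43.7 mg/kg meets the Class 6.1 criterion (Toxic), so the herbicide concentrate is Class 6.1.
Class 6.1 net quantity: (two 2.15 kg packs = 4.3 kg) + 4 kg = 8.3 kg.
8.3 kg ≤ 10 kg (passenger aircraft limit, Class 6.1) — within limit.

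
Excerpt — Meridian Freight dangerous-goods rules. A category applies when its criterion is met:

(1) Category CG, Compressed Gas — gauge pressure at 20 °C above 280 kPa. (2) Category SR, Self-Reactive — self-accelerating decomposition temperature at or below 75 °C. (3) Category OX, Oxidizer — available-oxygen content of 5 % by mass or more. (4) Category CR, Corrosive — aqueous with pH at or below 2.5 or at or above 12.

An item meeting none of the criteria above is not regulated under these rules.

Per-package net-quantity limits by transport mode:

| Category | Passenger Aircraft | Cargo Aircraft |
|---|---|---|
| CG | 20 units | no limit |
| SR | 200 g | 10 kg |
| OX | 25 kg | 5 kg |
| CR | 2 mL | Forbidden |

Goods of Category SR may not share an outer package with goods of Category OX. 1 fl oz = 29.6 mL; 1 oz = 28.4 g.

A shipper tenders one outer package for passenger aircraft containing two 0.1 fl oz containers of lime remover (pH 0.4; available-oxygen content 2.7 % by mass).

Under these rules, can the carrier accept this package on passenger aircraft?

No

The lime remover has pH 0.4, which is ≤ 2.5, so it is Category CR (Corrosive).
Category CR quantity: two 0.1 fl oz containers = 5.92 mL.
That exceeds the Category CR passenger aircraft limit of 2 mL.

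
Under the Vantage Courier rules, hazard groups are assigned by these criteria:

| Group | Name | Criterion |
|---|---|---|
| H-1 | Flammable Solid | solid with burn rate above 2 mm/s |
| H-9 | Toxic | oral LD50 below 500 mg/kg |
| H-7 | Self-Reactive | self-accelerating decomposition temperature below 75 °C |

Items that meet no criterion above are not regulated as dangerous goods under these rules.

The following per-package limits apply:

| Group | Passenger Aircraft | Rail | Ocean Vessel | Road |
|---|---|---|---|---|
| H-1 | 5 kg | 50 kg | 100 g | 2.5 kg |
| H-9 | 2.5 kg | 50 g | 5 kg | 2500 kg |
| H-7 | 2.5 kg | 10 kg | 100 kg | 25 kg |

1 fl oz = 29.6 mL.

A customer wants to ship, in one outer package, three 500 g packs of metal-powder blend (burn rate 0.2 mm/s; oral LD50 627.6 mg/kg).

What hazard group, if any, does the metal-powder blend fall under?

burn rate 0.2 mm/s is not above 2 mm/s, so Group H-1 does not apply.
oral LD50 627.6 mg/kg is not below 500 mg/kg, so Group H-9 does not apply.
No criterion is met, so the item is not regulated.

Not regulated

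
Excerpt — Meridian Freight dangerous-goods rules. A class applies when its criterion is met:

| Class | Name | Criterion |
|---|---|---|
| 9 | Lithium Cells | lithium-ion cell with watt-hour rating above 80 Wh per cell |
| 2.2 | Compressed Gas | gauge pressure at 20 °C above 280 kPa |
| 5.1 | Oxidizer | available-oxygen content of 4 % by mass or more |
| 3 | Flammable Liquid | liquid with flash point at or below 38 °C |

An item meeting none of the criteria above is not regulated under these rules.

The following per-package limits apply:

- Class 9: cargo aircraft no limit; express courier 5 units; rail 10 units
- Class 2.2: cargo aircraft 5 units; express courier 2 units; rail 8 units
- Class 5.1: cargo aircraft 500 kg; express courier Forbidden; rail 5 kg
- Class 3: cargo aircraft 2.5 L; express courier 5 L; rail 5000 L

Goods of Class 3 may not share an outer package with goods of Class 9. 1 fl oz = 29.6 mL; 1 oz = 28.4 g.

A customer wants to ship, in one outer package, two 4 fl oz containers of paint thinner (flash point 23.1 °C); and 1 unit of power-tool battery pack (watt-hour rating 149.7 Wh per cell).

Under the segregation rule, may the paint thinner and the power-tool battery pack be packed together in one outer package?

Paint thinner: flash point 23.1 °C ≤ 38 °C → Class 3 (Flammable Liquid).
With watt-hour rating 149.7 Wh per cell (> 80 Wh per cell), the power-tool battery pack falls in Class 9.
Class 3 and Class 9 may not share an outer package.

No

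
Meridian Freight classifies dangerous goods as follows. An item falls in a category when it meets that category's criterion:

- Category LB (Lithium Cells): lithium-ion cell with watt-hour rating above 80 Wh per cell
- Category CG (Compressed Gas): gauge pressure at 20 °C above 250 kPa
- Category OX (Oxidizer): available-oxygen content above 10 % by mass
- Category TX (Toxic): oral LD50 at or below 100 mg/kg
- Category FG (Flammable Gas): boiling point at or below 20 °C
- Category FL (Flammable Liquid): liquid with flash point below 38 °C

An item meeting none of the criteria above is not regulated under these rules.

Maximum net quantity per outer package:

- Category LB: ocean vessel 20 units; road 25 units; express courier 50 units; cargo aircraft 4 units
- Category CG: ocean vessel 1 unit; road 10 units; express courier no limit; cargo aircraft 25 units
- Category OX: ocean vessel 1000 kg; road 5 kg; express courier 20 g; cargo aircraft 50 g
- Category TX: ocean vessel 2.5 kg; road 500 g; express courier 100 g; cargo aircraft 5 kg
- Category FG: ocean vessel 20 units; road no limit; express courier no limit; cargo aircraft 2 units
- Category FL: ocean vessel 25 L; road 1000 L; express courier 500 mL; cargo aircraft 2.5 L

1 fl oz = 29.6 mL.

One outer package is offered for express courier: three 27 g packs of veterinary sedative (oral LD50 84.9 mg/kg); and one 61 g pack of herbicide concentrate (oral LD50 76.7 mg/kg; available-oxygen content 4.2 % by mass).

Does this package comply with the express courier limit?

No

Veterinary sedative: oral LD50 84.9 mg/kg ≤ 100 mg/kg → Category TX (Toxic).
The herbicide concentrate has oral LD50 76.7 mg/kg, which is ≤ 100 mg/kg, so it is Category TX (Toxic).
Total Category TX: (three 27 g packs = 81 g) + 61 g = 142 g.
142 g > 100 g (express courier limit, Category TX) — over the limit.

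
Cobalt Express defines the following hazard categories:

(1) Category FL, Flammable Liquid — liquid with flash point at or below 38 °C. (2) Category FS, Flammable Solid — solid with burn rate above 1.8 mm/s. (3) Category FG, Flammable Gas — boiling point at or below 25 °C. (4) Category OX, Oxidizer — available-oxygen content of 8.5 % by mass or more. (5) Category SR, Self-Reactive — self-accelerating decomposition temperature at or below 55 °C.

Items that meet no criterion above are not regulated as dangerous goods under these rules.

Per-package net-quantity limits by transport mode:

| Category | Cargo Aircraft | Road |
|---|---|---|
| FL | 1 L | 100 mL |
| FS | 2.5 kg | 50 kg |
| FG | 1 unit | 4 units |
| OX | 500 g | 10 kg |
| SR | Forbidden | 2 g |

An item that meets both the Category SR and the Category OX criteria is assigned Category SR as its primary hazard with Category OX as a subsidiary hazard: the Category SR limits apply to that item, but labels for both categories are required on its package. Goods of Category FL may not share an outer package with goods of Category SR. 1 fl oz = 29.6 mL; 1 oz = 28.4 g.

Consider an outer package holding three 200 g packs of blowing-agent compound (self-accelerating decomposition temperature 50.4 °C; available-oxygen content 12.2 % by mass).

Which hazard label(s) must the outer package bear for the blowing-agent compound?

With self-accelerating decomposition temperature 50.4 °C (≤ 55 °C), the blowing-agent compound falls in Category SR.
Blowing-agent compound: available-oxygen content 12.2 % by mass ≥ 8.5 % by mass → Category OX (Oxidizer).
By the precedence rule Category SR is primary and Category OX is subsidiary, and that rule requires both labels on the package.

Category OX and SR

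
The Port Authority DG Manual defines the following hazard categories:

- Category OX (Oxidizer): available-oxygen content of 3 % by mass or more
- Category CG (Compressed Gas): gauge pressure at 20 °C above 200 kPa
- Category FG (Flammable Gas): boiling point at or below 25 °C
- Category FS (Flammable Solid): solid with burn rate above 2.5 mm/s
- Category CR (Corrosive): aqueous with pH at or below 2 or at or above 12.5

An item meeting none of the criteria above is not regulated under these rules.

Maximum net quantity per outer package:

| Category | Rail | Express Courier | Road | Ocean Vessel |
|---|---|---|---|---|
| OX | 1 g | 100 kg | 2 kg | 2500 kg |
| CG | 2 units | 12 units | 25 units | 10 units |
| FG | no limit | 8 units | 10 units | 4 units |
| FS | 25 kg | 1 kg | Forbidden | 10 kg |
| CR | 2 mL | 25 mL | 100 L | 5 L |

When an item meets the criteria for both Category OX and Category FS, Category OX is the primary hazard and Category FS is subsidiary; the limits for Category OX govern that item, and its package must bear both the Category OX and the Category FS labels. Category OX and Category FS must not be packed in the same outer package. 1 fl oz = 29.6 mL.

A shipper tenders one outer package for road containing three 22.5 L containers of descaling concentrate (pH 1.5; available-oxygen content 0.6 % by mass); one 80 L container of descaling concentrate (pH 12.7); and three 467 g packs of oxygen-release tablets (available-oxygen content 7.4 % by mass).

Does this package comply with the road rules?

pH 1.5 meets the Category CR criterion (Corrosive), so the descaling concentrate is Category CR.
pH 12.7 meets the Category CR criterion (Corrosive), so the descaling concentrate is Category CR.
The oxygen-release tablets have available-oxygen content 7.4 % by mass, which is ≥ 3 % by mass, so they are Category OX (Oxidizer).
Total Category CR: (three 22.5 L containers = 67.5 L) + 80 L = 147.5 L.
147.5 L > 100 L (road limit, Category CR) — over the limit.
Category OX quantity: three 467 g packs = 1.401 kg.
1.401 kg is within the road limit of 2 kg for Category OX.
The segregation rule (Category OX with Category FS) does not apply to Category CR with Category OX.

No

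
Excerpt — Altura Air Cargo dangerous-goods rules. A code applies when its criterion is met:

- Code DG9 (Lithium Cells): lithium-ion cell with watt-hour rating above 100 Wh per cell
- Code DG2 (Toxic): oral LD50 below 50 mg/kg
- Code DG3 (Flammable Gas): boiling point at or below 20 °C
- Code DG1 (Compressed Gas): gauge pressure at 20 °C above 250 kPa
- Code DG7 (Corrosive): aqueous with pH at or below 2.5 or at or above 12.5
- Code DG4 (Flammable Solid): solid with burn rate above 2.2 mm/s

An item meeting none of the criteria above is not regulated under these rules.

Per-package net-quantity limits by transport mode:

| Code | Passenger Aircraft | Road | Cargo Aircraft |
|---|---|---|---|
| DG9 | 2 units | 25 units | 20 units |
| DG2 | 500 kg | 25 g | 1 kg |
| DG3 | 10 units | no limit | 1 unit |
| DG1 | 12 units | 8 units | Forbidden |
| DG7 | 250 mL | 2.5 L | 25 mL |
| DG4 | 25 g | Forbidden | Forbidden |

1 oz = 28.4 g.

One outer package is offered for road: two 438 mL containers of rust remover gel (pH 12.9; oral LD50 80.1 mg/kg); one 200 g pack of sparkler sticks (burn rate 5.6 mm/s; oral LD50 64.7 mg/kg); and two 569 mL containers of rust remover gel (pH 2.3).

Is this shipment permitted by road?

With pH 12.9 (≥ 12.5), the rust remover gel falls in Code DG7.
The sparkler sticks have burn rate 5.6 mm/s, which is > 2.2 mm/s, so they are Code DG4 (Flammable Solid).
With pH 2.3 (≤ 2.5), the rust remover gel falls in Code DG7.
Code DG7 net quantity: (two 438 mL containers = 876 mL) + (two 569 mL containers = 1.138 L) = 2.014 L.
That is within the Code DG7 road limit of 2.5 L.
Code DG4 quantity: 200 g.
Code DG4 is Forbidden by road.

No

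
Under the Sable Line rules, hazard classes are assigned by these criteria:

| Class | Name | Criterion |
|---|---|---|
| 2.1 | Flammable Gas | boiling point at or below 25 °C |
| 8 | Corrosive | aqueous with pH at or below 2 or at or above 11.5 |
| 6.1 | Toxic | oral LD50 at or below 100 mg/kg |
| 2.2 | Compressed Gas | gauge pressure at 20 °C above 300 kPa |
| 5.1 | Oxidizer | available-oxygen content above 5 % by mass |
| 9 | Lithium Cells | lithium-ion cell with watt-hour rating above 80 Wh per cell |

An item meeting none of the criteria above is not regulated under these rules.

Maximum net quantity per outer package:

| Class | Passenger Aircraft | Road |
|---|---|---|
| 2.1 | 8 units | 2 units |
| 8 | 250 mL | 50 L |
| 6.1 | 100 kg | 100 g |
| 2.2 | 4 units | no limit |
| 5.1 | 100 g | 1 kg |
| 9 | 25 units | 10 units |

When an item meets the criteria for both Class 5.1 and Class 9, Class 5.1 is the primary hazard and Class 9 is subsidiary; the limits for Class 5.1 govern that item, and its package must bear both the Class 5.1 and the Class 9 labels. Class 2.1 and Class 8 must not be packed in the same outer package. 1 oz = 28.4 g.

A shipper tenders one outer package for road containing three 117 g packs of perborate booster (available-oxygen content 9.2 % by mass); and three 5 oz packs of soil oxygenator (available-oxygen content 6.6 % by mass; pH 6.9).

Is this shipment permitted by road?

Yes

Available-oxygen content 9.2 % by mass meets the Class 5.1 criterion (Oxidizer), so the perborate booster is Class 5.1.
Soil oxygenator: available-oxygen content 6.6 % by mass > 5 % by mass → Class 5.1 (Oxidizer).
Class 5.1 net quantity: (three 117 g packs = 351 g) + (three 5 oz packs = 426 g) = 777 g.
That is within the Class 5.1 road limit of 1 kg.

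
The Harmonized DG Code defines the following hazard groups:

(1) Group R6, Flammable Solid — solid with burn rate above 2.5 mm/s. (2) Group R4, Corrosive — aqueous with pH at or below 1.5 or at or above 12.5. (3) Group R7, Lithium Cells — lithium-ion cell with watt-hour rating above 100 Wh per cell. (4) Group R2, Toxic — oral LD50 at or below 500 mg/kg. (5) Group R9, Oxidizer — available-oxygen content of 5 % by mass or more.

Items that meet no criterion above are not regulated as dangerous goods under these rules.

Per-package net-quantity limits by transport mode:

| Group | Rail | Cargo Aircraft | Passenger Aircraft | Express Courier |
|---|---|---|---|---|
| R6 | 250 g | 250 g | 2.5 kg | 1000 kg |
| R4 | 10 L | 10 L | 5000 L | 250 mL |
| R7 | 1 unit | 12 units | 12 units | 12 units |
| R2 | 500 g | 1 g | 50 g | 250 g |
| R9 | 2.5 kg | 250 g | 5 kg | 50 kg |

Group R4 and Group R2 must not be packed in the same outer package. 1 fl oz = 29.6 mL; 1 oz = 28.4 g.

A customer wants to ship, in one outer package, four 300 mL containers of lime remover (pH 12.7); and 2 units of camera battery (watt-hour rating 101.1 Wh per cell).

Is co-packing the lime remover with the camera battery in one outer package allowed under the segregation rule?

Yes

The lime remover has pH 12.7, which is ≥ 12.5, so it is Group R4 (Corrosive).
Camera battery: watt-hour rating 101.1 Wh per cell > 100 Wh per cell → Group R7 (Lithium Cells).
No segregation rule bars Group R4 with Group R7.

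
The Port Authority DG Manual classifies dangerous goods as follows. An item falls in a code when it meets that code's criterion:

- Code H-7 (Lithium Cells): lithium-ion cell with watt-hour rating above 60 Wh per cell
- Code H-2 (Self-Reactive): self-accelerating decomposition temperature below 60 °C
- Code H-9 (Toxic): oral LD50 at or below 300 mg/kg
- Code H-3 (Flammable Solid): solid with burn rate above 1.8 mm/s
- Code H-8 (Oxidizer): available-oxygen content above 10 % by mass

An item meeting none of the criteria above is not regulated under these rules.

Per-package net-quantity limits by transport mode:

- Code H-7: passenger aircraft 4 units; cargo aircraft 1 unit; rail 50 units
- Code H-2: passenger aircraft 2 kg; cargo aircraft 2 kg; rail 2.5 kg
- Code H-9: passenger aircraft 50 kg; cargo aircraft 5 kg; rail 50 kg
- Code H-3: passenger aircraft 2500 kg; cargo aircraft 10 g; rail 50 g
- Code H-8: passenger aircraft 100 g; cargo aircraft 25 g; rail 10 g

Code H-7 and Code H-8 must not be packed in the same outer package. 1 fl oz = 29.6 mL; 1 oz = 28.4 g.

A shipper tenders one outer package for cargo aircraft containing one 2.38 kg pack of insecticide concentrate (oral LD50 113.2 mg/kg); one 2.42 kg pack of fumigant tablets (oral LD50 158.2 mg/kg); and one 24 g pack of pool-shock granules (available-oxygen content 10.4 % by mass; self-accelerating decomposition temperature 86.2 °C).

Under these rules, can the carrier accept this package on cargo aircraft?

Oral LD50 113.2 mg/kg meets the Code H-9 criterion (Toxic), so the insecticide concentrate is Code H-9.
Fumigant tablets: oral LD50 158.2 mg/kg ≤ 300 mg/kg → Code H-9 (Toxic).
With available-oxygen content 10.4 % by mass (> 10 % by mass), the pool-shock granules fall in Code H-8.
Total Code H-9: 2.38 kg + 2.42 kg = 4.8 kg.
That is within the Code H-9 cargo aircraft limit of 5 kg.
Code H-8 quantity: 24 g.
24 g is within the cargo aircraft limit of 25 g for Code H-8.
The segregation rule (Code H-7 with Code H-8) does not apply to Code H-9 with Code H-8.
Every hazard code is within its cargo aircraft limit and no segregation rule is violated.

Yes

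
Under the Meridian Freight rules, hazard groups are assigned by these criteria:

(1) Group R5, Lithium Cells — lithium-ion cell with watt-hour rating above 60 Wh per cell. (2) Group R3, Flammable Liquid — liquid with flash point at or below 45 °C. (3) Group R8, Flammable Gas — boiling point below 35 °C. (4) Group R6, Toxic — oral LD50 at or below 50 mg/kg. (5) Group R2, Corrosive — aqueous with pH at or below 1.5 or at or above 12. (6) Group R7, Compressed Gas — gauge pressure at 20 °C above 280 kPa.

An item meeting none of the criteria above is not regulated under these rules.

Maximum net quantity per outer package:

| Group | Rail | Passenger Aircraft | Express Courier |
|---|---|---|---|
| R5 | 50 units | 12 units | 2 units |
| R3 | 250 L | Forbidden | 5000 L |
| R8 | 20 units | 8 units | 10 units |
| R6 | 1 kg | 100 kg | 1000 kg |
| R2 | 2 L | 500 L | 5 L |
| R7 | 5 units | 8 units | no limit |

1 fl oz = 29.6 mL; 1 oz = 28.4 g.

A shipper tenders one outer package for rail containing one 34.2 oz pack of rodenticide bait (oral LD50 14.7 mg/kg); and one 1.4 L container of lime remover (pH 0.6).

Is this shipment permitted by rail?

Yes

With oral LD50 14.7 mg/kg (≤ 50 mg/kg), the rodenticide bait falls in Group R6.
With pH 0.6 (≤ 1.5), the lime remover falls in Group R2.
Group R2 quantity: 1.4 L.
1.4 L is within the rail limit of 2 L for Group R2.
Group R6 quantity: one 34.2 oz pack = 971.28 g.
971.28 g ≤ 1 kg (rail limit, Group R6) — within limit.
Every hazard group is within its rail limit and no segregation rule is violated.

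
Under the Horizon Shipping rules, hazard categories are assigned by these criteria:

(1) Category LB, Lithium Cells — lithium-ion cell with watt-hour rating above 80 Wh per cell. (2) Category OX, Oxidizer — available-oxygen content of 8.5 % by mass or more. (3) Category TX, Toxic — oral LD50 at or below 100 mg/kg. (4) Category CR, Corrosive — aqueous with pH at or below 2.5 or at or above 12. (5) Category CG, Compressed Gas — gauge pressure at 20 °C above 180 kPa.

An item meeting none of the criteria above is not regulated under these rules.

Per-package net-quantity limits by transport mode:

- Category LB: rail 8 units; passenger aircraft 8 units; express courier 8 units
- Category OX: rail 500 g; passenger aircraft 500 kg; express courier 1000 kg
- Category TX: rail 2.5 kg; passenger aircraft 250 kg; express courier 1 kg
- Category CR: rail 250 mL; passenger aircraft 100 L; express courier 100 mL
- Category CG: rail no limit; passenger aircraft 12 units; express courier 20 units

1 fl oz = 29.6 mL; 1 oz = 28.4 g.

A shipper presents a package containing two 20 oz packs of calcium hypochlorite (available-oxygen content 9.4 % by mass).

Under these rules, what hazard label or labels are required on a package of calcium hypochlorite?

Category OX

With available-oxygen content 9.4 % by mass (≥ 8.5 % by mass), the calcium hypochlorite falls in Category OX.
Only the Category OX label is required.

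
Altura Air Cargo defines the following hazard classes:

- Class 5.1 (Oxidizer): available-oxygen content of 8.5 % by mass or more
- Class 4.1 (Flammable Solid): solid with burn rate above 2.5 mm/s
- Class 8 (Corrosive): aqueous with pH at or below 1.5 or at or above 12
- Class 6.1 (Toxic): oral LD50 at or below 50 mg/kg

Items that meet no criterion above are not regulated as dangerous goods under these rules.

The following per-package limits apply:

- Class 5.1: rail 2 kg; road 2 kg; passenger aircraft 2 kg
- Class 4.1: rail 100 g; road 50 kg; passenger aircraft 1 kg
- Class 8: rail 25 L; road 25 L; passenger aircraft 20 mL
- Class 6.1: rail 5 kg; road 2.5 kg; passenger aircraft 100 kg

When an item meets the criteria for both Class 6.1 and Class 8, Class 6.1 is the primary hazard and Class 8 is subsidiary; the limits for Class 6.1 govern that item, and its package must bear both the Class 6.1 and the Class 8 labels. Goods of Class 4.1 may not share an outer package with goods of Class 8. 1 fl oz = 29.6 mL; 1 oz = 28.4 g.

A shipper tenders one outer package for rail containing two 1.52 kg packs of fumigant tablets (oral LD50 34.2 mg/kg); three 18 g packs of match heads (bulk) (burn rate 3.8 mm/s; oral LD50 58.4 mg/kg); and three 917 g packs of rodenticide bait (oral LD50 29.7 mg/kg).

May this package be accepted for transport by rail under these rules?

No

Oral LD50 34.2 mg/kg meets the Class 6.1 criterion (Toxic), so the fumigant tablets are Class 6.1.
Burn rate 3.8 mm/s meets the Class 4.1 criterion (Flammable Solid), so the match heads (bulk) are Class 4.1.
With oral LD50 29.7 mg/kg (≤ 50 mg/kg), the rodenticide bait falls in Class 6.1.
Class 6.1 net quantity: (two 1.52 kg packs = 3.04 kg) + (three 917 g packs = 2.751 kg) = 5.791 kg.
That exceeds the Class 6.1 rail limit of 5 kg.
Class 4.1 quantity: three 18 g packs = 54 g.
54 g is within the rail limit of 100 g for Class 4.1.
The segregation rule (Class 4.1 with Class 8) does not apply to Class 6.1 with Class 4.1.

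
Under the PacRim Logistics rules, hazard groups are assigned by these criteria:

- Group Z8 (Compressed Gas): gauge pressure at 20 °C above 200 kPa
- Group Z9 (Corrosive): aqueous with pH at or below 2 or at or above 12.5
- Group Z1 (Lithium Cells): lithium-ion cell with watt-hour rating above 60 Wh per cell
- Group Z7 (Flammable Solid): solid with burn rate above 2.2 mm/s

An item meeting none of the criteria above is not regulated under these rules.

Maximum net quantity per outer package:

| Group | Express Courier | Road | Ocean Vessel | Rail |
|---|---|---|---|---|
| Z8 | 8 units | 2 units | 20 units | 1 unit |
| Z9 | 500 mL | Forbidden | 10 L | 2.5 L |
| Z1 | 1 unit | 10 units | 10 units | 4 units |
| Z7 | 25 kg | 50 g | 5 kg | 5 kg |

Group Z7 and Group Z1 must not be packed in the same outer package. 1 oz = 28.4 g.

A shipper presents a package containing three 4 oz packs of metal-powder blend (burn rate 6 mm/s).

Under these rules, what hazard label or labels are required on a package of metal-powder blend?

With burn rate 6 mm/s (> 2.2 mm/s), the metal-powder blend falls in Group Z7.
Only the Group Z7 label is required.

Group Z7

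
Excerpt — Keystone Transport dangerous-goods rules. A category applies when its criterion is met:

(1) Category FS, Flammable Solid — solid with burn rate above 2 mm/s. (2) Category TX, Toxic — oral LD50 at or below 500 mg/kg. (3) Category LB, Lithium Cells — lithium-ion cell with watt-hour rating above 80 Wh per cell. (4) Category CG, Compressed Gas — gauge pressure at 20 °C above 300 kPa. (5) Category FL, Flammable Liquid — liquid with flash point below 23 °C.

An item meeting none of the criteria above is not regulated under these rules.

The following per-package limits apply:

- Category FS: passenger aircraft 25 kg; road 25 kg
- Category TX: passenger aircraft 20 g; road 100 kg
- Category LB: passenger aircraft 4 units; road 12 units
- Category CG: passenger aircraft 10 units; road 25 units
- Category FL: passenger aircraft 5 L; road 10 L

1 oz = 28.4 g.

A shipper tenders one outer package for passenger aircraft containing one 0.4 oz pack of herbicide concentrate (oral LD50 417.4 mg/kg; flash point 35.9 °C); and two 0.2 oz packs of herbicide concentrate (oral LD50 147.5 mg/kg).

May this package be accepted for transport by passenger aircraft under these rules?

With oral LD50 417.4 mg/kg (≤ 500 mg/kg), the herbicide concentrate falls in Category TX.
Herbicide concentrate: oral LD50 147.5 mg/kg ≤ 500 mg/kg → Category TX (Toxic).
Category TX net quantity: (one 0.4 oz pack = 11.36 g) + (two 0.2 oz packs = 11.36 g) = 22.72 g.
22.72 g > 20 g (passenger aircraft limit, Category TX) — over the limit.

No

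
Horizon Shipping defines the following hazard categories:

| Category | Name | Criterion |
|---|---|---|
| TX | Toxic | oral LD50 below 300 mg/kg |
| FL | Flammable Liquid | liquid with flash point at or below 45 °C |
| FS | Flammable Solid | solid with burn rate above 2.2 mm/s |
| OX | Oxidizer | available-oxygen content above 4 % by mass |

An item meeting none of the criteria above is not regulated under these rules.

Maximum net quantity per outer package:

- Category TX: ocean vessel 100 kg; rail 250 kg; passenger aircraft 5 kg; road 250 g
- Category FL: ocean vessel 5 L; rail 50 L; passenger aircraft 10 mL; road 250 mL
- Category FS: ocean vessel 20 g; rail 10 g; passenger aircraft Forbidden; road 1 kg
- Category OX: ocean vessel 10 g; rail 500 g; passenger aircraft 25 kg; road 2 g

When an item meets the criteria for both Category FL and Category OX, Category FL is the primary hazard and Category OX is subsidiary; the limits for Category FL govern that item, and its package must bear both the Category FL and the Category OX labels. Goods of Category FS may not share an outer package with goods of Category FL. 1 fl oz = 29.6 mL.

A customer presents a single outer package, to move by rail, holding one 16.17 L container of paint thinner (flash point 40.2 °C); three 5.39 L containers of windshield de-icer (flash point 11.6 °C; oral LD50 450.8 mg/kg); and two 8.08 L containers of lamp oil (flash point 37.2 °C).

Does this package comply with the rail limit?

Yes

With flash point 40.2 °C (≤ 45 °C), the paint thinner falls in Category FL.
Windshield de-icer: flash point 11.6 °C ≤ 45 °C → Category FL (Flammable Liquid).
Flash point 37.2 °C meets the Category FL criterion (Flammable Liquid), so the lamp oil is Category FL.
Total Category FL: 16.17 L + (three 5.39 L containers = 16.17 L) + (two 8.08 L containers = 16.16 L) = 48.5 L.
48.5 L is within the rail limit of 50 L for Category FL.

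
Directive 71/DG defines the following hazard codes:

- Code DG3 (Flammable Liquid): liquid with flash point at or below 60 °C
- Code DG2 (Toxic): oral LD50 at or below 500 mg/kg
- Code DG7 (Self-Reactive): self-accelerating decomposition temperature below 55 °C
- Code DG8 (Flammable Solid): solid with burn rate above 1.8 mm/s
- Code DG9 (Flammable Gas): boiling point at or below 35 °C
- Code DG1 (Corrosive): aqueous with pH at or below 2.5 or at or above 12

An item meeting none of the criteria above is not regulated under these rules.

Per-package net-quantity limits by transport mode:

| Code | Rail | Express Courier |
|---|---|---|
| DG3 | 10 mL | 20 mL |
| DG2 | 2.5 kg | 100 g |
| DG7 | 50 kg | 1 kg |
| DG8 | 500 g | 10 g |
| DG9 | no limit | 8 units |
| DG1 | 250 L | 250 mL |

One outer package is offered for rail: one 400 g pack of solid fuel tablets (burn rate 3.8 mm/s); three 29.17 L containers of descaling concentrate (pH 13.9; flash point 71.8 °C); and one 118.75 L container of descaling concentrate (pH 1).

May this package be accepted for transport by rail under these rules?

Burn rate 3.8 mm/s meets the Code DG8 criterion (Flammable Solid), so the solid fuel tablets are Code DG8.
Descaling concentrate: pH 13.9 ≥ 12 → Code DG1 (Corrosive).
Descaling concentrate: pH 1 ≤ 2.5 → Code DG1 (Corrosive).
Code DG1 net quantity: (three 29.17 L containers = 87.51 L) + 118.75 L = 206.26 L.
That is within the Code DG1 rail limit of 250 L.
Code DG8 quantity: 400 g.
400 g ≤ 500 g (rail limit, Code DG8) — within limit.
Every hazard code is within its rail limit and no segregation rule is violated.

Yes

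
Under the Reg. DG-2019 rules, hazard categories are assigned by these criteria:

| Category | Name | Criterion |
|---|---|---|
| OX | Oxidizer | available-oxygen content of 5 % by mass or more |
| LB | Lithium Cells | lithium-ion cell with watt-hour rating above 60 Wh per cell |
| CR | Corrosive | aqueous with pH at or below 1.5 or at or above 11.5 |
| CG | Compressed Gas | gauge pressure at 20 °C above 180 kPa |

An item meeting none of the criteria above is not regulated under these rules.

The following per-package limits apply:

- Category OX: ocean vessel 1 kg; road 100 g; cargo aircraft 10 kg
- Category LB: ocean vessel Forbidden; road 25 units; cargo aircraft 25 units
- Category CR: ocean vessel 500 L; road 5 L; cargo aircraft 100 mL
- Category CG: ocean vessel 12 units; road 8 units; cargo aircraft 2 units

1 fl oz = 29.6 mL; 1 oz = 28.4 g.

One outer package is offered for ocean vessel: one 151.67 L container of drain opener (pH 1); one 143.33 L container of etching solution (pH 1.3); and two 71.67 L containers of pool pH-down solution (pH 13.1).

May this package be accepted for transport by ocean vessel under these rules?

The drain opener has pH 1, which is ≤ 1.5, so it is Category CR (Corrosive).
With pH 1.3 (≤ 1.5), the etching solution falls in Category CR.
With pH 13.1 (≥ 11.5), the pool pH-down solution falls in Category CR.
Category CR net quantity: 151.67 L + 143.33 L + (two 71.67 L containers = 143.34 L) = 438.34 L.
438.34 L ≤ 500 L (ocean vessel limit, Category CR) — within limit.

Yes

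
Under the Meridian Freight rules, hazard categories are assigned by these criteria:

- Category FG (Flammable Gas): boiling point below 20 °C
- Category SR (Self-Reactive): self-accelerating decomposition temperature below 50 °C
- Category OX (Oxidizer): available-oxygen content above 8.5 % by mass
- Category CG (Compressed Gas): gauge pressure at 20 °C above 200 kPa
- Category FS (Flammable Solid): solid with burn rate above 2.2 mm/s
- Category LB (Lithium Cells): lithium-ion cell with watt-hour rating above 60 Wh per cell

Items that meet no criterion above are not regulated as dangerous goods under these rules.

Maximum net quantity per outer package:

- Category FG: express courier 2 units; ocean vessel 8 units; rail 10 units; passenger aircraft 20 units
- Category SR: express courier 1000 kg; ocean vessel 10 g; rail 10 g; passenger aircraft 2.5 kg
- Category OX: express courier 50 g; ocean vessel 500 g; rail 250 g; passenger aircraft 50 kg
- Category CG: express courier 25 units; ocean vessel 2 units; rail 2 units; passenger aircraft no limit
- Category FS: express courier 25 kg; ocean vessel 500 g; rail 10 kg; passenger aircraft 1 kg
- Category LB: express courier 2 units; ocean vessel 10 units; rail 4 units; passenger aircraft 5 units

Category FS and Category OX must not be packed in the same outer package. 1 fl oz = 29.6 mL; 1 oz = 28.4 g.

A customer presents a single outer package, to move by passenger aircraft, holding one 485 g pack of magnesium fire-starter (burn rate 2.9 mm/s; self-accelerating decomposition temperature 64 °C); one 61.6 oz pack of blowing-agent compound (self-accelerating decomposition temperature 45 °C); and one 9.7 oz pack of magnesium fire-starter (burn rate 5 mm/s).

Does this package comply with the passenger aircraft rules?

Burn rate 2.9 mm/s meets the Category FS criterion (Flammable Solid), so the magnesium fire-starter is Category FS.
Blowing-agent compound: self-accelerating decomposition temperature 45 °C < 50 °C → Category SR (Self-Reactive).
Magnesium fire-starter: burn rate 5 mm/s > 2.2 mm/s → Category FS (Flammable Solid).
Total Category FS: 485 g + (one 9.7 oz pack = 275.48 g) = 760.48 g.
760.48 g ≤ 1 kg (passenger aircraft limit, Category FS) — within limit.
Category SR quantity: one 61.6 oz pack = 1749.44 g.
That is within the Category SR passenger aircraft limit of 2.5 kg.
The segregation rule (Category FS with Category OX) does not apply to Category FS with Category SR.
Every hazard category is within its passenger aircraft limit and no segregation rule is violated.

Yes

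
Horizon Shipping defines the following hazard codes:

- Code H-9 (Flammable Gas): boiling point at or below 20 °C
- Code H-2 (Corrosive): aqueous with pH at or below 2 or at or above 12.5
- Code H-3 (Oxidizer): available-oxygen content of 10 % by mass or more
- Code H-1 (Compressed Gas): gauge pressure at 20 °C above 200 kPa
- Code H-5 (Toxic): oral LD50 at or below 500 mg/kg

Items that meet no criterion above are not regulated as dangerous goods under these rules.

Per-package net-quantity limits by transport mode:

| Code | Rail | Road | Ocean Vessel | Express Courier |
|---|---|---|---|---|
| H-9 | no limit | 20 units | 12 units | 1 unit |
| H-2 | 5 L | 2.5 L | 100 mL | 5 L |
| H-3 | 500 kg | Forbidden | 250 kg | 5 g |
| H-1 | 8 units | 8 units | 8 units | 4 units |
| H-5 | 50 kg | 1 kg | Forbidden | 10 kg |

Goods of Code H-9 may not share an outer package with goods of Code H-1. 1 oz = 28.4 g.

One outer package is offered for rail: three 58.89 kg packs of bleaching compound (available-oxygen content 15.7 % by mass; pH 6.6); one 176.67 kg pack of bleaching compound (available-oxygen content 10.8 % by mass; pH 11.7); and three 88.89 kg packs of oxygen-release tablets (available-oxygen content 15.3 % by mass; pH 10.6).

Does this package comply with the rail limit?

No

Bleaching compound: available-oxygen content 15.7 % by mass ≥ 10 % by mass → Code H-3 (Oxidizer).
The bleaching compound has available-oxygen content 10.8 % by mass, which is ≥ 10 % by mass, so it is Code H-3 (Oxidizer).
With available-oxygen content 15.3 % by mass (≥ 10 % by mass), the oxygen-release tablets fall in Code H-3.
Total Code H-3: (three 58.89 kg packs = 176.67 kg) + 176.67 kg + (three 88.89 kg packs = 266.67 kg) = 620.01 kg.
620.01 kg exceeds the rail limit of 500 kg for Code H-3.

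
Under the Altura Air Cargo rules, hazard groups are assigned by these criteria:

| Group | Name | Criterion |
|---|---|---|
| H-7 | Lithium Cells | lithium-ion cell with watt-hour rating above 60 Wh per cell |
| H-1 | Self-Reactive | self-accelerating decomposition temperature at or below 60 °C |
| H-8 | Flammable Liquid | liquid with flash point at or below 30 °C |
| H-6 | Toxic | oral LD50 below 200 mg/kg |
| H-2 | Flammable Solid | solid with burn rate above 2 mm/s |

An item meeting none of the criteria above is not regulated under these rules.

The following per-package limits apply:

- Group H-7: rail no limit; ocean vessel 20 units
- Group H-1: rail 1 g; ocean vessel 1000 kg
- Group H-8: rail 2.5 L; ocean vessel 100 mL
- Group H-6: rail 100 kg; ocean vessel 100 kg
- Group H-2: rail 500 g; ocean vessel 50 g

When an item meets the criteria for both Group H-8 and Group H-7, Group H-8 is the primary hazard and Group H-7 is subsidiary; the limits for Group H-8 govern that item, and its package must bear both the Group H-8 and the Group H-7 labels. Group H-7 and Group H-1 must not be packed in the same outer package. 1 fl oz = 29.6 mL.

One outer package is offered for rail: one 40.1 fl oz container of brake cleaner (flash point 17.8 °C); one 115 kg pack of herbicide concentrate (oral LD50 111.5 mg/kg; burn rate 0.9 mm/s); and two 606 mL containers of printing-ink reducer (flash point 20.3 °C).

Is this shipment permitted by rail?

No

With flash point 17.8 °C (≤ 30 °C), the brake cleaner falls in Group H-8.
Oral LD50 111.5 mg/kg meets the Group H-6 criterion (Toxic), so the herbicide concentrate is Group H-6.
Flash point 20.3 °C meets the Group H-8 criterion (Flammable Liquid), so the printing-ink reducer is Group H-8.
Group H-8 net quantity: (one 40.1 fl oz container = 1186.96 mL) + (two 606 mL containers = 1.212 L) = 2398.96 mL.
That is within the Group H-8 rail limit of 2.5 L.
Group H-6 quantity: 115 kg.
That exceeds the Group H-6 rail limit of 100 kg.
The segregation rule (Group H-7 with Group H-1) does not apply to Group H-8 with Group H-6.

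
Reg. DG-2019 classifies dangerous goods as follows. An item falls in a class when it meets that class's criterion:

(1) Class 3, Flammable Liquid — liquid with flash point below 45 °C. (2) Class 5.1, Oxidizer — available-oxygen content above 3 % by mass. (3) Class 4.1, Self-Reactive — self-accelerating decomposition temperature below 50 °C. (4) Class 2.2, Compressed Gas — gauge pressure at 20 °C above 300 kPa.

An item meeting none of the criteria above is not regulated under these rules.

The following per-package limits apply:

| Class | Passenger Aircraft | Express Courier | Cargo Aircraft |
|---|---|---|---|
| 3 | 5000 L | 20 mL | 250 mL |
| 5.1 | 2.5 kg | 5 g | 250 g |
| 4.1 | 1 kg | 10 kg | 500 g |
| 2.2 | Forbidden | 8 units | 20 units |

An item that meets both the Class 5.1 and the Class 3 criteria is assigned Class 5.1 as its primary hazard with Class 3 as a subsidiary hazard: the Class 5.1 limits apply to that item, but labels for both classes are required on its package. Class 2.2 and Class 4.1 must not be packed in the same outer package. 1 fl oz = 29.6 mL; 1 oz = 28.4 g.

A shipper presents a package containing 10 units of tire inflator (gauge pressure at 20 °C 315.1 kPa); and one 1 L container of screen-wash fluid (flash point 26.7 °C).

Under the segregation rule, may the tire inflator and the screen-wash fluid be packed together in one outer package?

Yes

Tire inflator: gauge pressure at 20 °C 315.1 kPa > 300 kPa → Class 2.2 (Compressed Gas).
The screen-wash fluid has flash point 26.7 °C, which is < 45 °C, so it is Class 3 (Flammable Liquid).
No segregation rule bars Class 2.2 with Class 3.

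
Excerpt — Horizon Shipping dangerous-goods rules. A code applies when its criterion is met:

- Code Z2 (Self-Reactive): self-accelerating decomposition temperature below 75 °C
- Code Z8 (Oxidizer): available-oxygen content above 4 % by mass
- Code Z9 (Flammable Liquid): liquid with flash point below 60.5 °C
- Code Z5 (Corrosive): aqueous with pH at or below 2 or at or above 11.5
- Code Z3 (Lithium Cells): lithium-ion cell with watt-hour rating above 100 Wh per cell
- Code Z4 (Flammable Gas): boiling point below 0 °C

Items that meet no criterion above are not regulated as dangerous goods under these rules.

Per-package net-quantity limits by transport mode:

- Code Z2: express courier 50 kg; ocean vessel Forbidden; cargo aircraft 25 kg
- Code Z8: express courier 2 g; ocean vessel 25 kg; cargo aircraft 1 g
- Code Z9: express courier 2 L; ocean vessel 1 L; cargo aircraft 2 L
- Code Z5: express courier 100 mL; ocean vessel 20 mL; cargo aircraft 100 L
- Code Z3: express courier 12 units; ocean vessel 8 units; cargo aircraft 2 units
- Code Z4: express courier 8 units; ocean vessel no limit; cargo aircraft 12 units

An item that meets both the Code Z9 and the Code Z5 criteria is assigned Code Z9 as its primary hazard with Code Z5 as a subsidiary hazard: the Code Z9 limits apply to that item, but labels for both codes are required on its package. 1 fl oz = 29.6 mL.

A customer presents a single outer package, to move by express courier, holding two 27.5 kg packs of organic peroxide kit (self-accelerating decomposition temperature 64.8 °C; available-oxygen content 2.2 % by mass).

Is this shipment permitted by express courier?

No

With self-accelerating decomposition temperature 64.8 °C (< 75 °C), the organic peroxide kit falls in Code Z2.
Code Z2 quantity: two 27.5 kg packs = 55 kg.
55 kg exceeds the express courier limit of 50 kg for Code Z2.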